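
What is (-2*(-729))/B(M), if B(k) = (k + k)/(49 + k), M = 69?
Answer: 28674/23 ≈ 1246.7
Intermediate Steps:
B(k) = 2*k/(49 + k) (B(k) = (2*k)/(49 + k) = 2*k/(49 + k))
(-2*(-729))/B(M) = (-2*(-729))/((2*69/(49 + 69))) = 1458/((2*69/118)) = 1458/((2*69*(1/118))) = 1458/(69/59) = 1458*(59/69) = 28674/23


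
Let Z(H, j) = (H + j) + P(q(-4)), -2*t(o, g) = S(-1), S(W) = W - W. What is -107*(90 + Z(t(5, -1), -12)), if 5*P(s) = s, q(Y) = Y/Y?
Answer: -41837/5 ≈ -8367.4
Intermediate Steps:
q(Y) = 1
P(s) = s/5
S(W) = 0
t(o, g) = 0 (t(o, g) = -½*0 = 0)
Z(H, j) = ⅕ + H + j (Z(H, j) = (H + j) + (⅕)*1 = (H + j) + ⅕ = ⅕ + H + j)
-107*(90 + Z(t(5, -1), -12)) = -107*(90 + (⅕ + 0 - 12)) = -107*(90 - 59/5) = -107*391/5 = -41837/5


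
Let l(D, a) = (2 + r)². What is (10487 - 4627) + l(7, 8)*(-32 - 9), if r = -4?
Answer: 5696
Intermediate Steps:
l(D, a) = 4 (l(D, a) = (2 - 4)² = (-2)² = 4)
(10487 - 4627) + l(7, 8)*(-32 - 9) = (10487 - 4627) + 4*(-32 - 9) = 5860 + 4*(-41) = 5860 - 164 = 5696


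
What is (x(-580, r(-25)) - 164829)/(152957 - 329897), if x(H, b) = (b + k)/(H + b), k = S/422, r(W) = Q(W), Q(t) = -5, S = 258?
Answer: 20345666689/21840588900 ≈ 0.93155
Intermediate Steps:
r(W) = -5
k = 129/211 (k = 258/422 = 258*(1/422) = 129/211 ≈ 0.61137)
x(H, b) = (129/211 + b)/(H + b) (x(H, b) = (b + 129/211)/(H + b) = (129/211 + b)/(H + b))
(x(-580, r(-25)) - 164829)/(152957 - 329897) = ((129/211 - 5)/(-580 - 5) - 164829)/(152957 - 329897) = (-926/211/(-585) - 164829)/(-176940) = (-1/585*(-926/211) - 164829)*(-1/176940) = (926/123435 - 164829)*(-1/176940) = -20345666689/123435*(-1/176940) = 20345666689/21840588900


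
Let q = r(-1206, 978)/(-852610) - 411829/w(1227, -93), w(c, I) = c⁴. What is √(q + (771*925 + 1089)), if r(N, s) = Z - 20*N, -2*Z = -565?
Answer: √47075813159437916042513751119/256725816138 ≈ 845.14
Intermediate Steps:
Z = 565/2 (Z = -½*(-565) = 565/2 ≈ 282.50)
r(N, s) = 565/2 - 20*N
q = -22124594551027477/773016322488854004 (q = (565/2 - 20*(-1206))/(-852610) - 411829/(1227⁴) = (565/2 + 24120)*(-1/852610) - 411829/2266617569841 = (48805/2)*(-1/852610) - 411829*1/2266617569841 = -9761/341044 - 411829/2266617569841 = -22124594551027477/773016322488854004 ≈ -0.028621)
√(q + (771*925 + 1089)) = √(-22124594551027477/773016322488854004 + (771*925 + 1089)) = √(-22124594551027477/773016322488854004 + (713175 + 1089)) = √(-22124594551027477/773016322488854004 + 714264) = √(552137708441584265285579/773016322488854004) = √47075813159437916042513751119/256725816138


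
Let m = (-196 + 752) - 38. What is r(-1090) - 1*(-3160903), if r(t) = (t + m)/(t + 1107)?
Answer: 53734779/17 ≈ 3.1609e+6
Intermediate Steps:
m = 518 (m = 556 - 38 = 518)
r(t) = (518 + t)/(1107 + t) (r(t) = (t + 518)/(t + 1107) = (518 + t)/(1107 + t))
r(-1090) - 1*(-3160903) = (518 - 1090)/(1107 - 1090) - 1*(-3160903) = -572/17 + 3160903 = 53734779/17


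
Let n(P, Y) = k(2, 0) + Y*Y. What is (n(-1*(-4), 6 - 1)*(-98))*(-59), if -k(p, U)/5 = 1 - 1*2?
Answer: 173460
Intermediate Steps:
k(p, U) = 5 (k(p, U) = -5*(1 - 1*2) = -5*(1 - 2) = -5*(-1) = 5)
n(P, Y) = 5 + Y² (n(P, Y) = 5 + Y*Y = 5 + Y²)
(n(-1*(-4), 6 - 1)*(-98))*(-59) = ((5 + (6 - 1)²)*(-98))*(-59) = ((5 + 5²)*(-98))*(-59) = ((5 + 25)*(-98))*(-59) = (30*(-98))*(-59) = -2940*(-59) = 173460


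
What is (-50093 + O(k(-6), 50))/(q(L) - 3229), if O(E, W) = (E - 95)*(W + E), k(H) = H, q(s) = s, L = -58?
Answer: 54537/3287 ≈ 16.592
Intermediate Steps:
O(E, W) = (-95 + E)*(E + W)
(-50093 + O(k(-6), 50))/(q(L) - 3229) = (-50093 + ((-6)**2 - 95*(-6) - 95*50 - 6*50))/(-58 - 3229) = (-50093 + (36 + 570 - 4750 - 300))/(-3287) = (-50093 - 4444)*(-1/3287) = -54537*(-1/3287) = 54537/3287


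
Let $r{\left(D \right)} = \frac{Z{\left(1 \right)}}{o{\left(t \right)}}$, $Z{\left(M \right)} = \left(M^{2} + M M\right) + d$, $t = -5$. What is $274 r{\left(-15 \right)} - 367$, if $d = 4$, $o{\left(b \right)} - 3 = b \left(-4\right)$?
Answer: $- \frac{6797}{23} \approx -295.52$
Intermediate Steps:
$o{\left(b \right)} = 3 - 4 b$ ($o{\left(b \right)} = 3 + b \left(-4\right) = 3 - 4 b$)
$Z{\left(M \right)} = 4 + 2 M^{2}$ ($Z{\left(M \right)} = \left(M^{2} + M M\right) + 4 = \left(M^{2} + M^{2}\right) + 4 = 2 M^{2} + 4 = 4 + 2 M^{2}$)
$r{\left(D \right)} = \frac{6}{23}$ ($r{\left(D \right)} = \frac{4 + 2 \cdot 1^{2}}{3 - -20} = \frac{4 + 2 \cdot 1}{3 + 20} = \frac{4 + 2}{23} = 6 \cdot \frac{1}{23} = \frac{6}{23}$)
$274 r{\left(-15 \right)} - 367 = 274 \cdot \frac{6}{23} - 367 = \frac{1644}{23} - 367 = - \frac{6797}{23}$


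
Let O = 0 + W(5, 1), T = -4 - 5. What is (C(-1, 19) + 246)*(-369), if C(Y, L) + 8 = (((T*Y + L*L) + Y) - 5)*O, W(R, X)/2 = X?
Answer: -356454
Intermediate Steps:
T = -9
W(R, X) = 2*X
O = 2 (O = 0 + 2*1 = 0 + 2 = 2)
C(Y, L) = -18 - 16*Y + 2*L² (C(Y, L) = -8 + (((-9*Y + L*L) + Y) - 5)*2 = -8 + (((-9*Y + L²) + Y) - 5)*2 = -8 + (((L² - 9*Y) + Y) - 5)*2 = -8 + ((L² - 8*Y) - 5)*2 = -8 + (-5 + L² - 8*Y)*2 = -8 + (-10 - 16*Y + 2*L²) = -18 - 16*Y + 2*L²)
(C(-1, 19) + 246)*(-369) = ((-18 - 16*(-1) + 2*19²) + 246)*(-369) = ((-18 + 16 + 2*361) + 246)*(-369) = ((-18 + 16 + 722) + 246)*(-369) = (720 + 246)*(-369) = 966*(-369) = -356454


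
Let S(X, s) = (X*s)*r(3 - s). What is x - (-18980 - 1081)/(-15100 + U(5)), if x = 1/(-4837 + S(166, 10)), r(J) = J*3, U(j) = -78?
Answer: -796376695/602521066 ≈ -1.3217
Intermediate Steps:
r(J) = 3*J
S(X, s) = X*s*(9 - 3*s) (S(X, s) = (X*s)*(3*(3 - s)) = (X*s)*(9 - 3*s) = X*s*(9 - 3*s))
x = -1/39697 (x = 1/(-4837 + 3*166*10*(3 - 1*10)) = 1/(-4837 + 3*166*10*(3 - 10)) = 1/(-4837 + 3*166*10*(-7)) = 1/(-4837 - 34860) = 1/(-39697) = -1/39697 ≈ -2.5191e-5)
x - (-18980 - 1081)/(-15100 + U(5)) = -1/39697 - (-18980 - 1081)/(-15100 - 78) = -1/39697 - (-20061)/(-15178) = -1/39697 - (-20061)*(-1)/15178 = -1/39697 - 1*20061/15178 = -1/39697 - 20061/15178 = -796376695/602521066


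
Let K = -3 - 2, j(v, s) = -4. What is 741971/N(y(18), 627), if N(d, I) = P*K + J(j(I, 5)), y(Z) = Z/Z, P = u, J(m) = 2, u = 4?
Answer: -741971/18 ≈ -41221.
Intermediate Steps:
K = -5
P = 4
y(Z) = 1
N(d, I) = -18 (N(d, I) = 4*(-5) + 2 = -20 + 2 = -18)
741971/N(y(18), 627) = 741971/(-18) = 741971*(-1/18) = -741971/18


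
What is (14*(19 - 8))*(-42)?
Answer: -6468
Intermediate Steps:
(14*(19 - 8))*(-42) = (14*11)*(-42) = 154*(-42) = -6468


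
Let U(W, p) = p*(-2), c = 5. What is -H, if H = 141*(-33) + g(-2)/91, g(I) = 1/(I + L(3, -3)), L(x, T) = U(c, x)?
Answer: 3387385/728 ≈ 4653.0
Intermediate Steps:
U(W, p) = -2*p
L(x, T) = -2*x
g(I) = 1/(-6 + I) (g(I) = 1/(I - 2*3) = 1/(I - 6) = 1/(-6 + I))
H = -3387385/728 (H = 141*(-33) + 1/(-6 - 2*91) = -4653 + (1/91)/(-8) = -4653 - ⅛*1/91 = -4653 - 1/728 = -3387385/728 ≈ -4653.0)
-H = -1*(-3387385/728) = 3387385/728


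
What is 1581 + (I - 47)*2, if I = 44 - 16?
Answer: 1543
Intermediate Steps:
I = 28
1581 + (I - 47)*2 = 1581 + (28 - 47)*2 = 1581 - 19*2 = 1581 - 38 = 1543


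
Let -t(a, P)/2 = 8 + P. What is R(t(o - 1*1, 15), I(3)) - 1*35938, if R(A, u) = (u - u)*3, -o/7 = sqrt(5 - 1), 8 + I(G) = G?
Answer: -35938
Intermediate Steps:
I(G) = -8 + G
o = -14 (o = -7*sqrt(5 - 1) = -7*sqrt(4) = -7*2 = -14)
t(a, P) = -16 - 2*P (t(a, P) = -2*(8 + P) = -16 - 2*P)
R(A, u) = 0 (R(A, u) = 0*3 = 0)
R(t(o - 1*1, 15), I(3)) - 1*35938 = 0 - 1*35938 = 0 - 35938 = -35938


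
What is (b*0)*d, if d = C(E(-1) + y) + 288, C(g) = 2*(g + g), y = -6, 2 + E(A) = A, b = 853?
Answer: 0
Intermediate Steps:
E(A) = -2 + A
C(g) = 4*g (C(g) = 2*(2*g) = 4*g)
d = 252 (d = 4*((-2 - 1) - 6) + 288 = 4*(-3 - 6) + 288 = 4*(-9) + 288 = -36 + 288 = 252)
(b*0)*d = (853*0)*252 = 0*252 = 0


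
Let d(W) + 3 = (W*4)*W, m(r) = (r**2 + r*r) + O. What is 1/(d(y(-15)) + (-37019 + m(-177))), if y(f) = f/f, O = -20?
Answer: 1/25620 ≈ 3.9032e-5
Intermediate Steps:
m(r) = -20 + 2*r**2 (m(r) = (r**2 + r*r) - 20 = (r**2 + r**2) - 20 = 2*r**2 - 20 = -20 + 2*r**2)
y(f) = 1
d(W) = -3 + 4*W**2 (d(W) = -3 + (W*4)*W = -3 + (4*W)*W = -3 + 4*W**2)
1/(d(y(-15)) + (-37019 + m(-177))) = 1/((-3 + 4*1**2) + (-37019 + (-20 + 2*(-177)**2))) = 1/((-3 + 4*1) + (-37019 + (-20 + 2*31329))) = 1/((-3 + 4) + (-37019 + (-20 + 62658))) = 1/(1 + (-37019 + 62638)) = 1/(1 + 25619) = 1/25620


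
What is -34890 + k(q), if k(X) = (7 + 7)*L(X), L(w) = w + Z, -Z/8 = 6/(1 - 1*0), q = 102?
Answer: -34134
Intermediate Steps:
Z = -48 (Z = -48/(1 - 1*0) = -48/(1 + 0) = -48/1 = -48 ≈ -48.000)
L(w) = -48 + w (L(w) = w - 48 = -48 + w)
k(X) = -672 + 14*X (k(X) = (7 + 7)*(-48 + X) = 14*(-48 + X) = -672 + 14*X)
-34890 + k(q) = -34890 + (-672 + 14*102) = -34890 + (-672 + 1428) = -34890 + 756 = -34134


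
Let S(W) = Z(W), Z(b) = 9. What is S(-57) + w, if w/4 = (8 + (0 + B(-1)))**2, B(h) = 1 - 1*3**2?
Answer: 9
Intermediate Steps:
B(h) = -8 (B(h) = 1 - 1*9 = 1 - 9 = -8)
S(W) = 9
w = 0 (w = 4*(8 + (0 - 8))**2 = 4*(8 - 8)**2 = 4*0**2 = 4*0 = 0)
S(-57) + w = 9 + 0 = 9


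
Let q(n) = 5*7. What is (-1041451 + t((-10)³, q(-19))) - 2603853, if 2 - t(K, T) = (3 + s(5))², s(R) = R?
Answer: -3645366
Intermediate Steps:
q(n) = 35
t(K, T) = -62 (t(K, T) = 2 - (3 + 5)² = 2 - 1*8² = 2 - 1*64 = 2 - 64 = -62)
(-1041451 + t((-10)³, q(-19))) - 2603853 = (-1041451 - 62) - 2603853 = -1041513 - 2603853 = -3645366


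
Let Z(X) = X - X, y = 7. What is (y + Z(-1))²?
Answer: 49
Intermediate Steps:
Z(X) = 0
(y + Z(-1))² = (7 + 0)² = 7² = 49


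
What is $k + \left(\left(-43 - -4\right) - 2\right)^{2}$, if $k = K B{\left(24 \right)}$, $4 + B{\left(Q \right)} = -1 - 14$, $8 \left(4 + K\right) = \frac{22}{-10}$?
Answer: $\frac{70489}{40} \approx 1762.2$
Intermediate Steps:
$K = - \frac{171}{40}$ ($K = -4 + \frac{22 \frac{1}{-10}}{8} = -4 + \frac{22 \left(- \frac{1}{10}\right)}{8} = -4 + \frac{1}{8} \left(- \frac{11}{5}\right) = -4 - \frac{11}{40} = - \frac{171}{40} \approx -4.275$)
$B{\left(Q \right)} = -19$ ($B{\left(Q \right)} = -4 - 15 = -19$)
$k = \frac{3249}{40}$ ($k = \left(- \frac{171}{40}\right) \left(-19\right) = \frac{3249}{40} \approx 81.225$)
$k + \left(\left(-43 - -4\right) - 2\right)^{2} = \frac{3249}{40} + \left(\left(-43 - -4\right) - 2\right)^{2} = \frac{3249}{40} + \left(\left(-43 + 4\right) - 2\right)^{2} = \frac{3249}{40} + \left(-39 - 2\right)^{2} = \frac{3249}{40} + \left(-41\right)^{2} = \frac{3249}{40} + 1681 = \frac{70489}{40}$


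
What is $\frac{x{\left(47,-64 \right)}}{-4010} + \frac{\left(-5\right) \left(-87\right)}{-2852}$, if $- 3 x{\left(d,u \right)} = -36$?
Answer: $- \frac{889287}{5718260} \approx -0.15552$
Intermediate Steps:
$x{\left(d,u \right)} = 12$ ($x{\left(d,u \right)} = \left(- \frac{1}{3}\right) \left(-36\right) = 12$)
$\frac{x{\left(47,-64 \right)}}{-4010} + \frac{\left(-5\right) \left(-87\right)}{-2852} = \frac{12}{-4010} + \frac{\left(-5\right) \left(-87\right)}{-2852} = 12 \left(- \frac{1}{4010}\right) + 435 \left(- \frac{1}{2852}\right) = - \frac{6}{2005} - \frac{435}{2852} = - \frac{889287}{5718260}$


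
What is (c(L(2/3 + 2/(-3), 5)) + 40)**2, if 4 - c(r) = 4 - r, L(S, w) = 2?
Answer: 1764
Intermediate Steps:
c(r) = r (c(r) = 4 - (4 - r) = 4 + (-4 + r) = r)
(c(L(2/3 + 2/(-3), 5)) + 40)**2 = (2 + 40)**2 = 42**2 = 1764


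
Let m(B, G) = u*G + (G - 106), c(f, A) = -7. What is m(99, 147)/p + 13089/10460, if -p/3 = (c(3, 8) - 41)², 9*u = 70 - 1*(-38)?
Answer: 17897717/18074880 ≈ 0.99020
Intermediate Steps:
u = 12 (u = (70 - 1*(-38))/9 = (70 + 38)/9 = (⅑)*108 = 12)
m(B, G) = -106 + 13*G (m(B, G) = 12*G + (G - 106) = 12*G + (-106 + G) = -106 + 13*G)
p = -6912 (p = -3*(-7 - 41)² = -3*(-48)² = -3*2304 = -6912)
m(99, 147)/p + 13089/10460 = (-106 + 13*147)/(-6912) + 13089/10460 = (-106 + 1911)*(-1/6912) + 13089*(1/10460) = 1805*(-1/6912) + 13089/10460 = -1805/6912 + 13089/10460 = 17897717/18074880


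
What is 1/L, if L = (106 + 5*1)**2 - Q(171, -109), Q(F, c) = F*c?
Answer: 1/30960 ≈ 3.2300e-5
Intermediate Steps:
L = 30960 (L = (106 + 5*1)**2 - 171*(-109) = (106 + 5)**2 - 1*(-18639) = 111**2 + 18639 = 12321 + 18639 = 30960)
1/L = 1/30960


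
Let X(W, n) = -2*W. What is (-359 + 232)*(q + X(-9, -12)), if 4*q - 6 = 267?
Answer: -43815/4 ≈ -10954.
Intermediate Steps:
q = 273/4 (q = 3/2 + (¼)*267 = 3/2 + 267/4 = 273/4 ≈ 68.250)
(-359 + 232)*(q + X(-9, -12)) = (-359 + 232)*(273/4 - 2*(-9)) = -127*(273/4 + 18) = -127*345/4 = -43815/4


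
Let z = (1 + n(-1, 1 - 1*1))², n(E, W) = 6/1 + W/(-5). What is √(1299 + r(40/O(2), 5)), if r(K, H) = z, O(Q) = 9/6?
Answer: 2*√337 ≈ 36.715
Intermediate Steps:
O(Q) = 3/2 (O(Q) = 9*(⅙) = 3/2)
n(E, W) = 6 - W/5 (n(E, W) = 6*1 + W*(-⅕) = 6 - W/5)
z = 49 (z = (1 + (6 - (1 - 1*1)/5))² = (1 + (6 - (1 - 1)/5))² = (1 + (6 - ⅕*0))² = (1 + (6 + 0))² = (1 + 6)² = 7² = 49)
r(K, H) = 49
√(1299 + r(40/O(2), 5)) = √(1299 + 49) = √1348 = 2*√337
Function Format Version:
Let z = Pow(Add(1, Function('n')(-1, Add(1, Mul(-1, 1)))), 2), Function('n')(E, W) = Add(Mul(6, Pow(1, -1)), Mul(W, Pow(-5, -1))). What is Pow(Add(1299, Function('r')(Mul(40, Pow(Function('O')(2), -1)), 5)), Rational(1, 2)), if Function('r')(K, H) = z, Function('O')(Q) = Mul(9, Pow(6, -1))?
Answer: Mul(2, Pow(337, Rational(1, 2))) ≈ 36.715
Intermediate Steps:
Function('O')(Q) = Rational(3, 2) (Function('O')(Q) = Mul(9, Rational(1, 6)) = Rational(3, 2))
Function('n')(E, W) = Add(6, Mul(Rational(-1, 5), W)) (Function('n')(E, W) = Add(Mul(6, 1), Mul(W, Rational(-1, 5))) = Add(6, Mul(Rational(-1, 5), W)))
z = 49 (z = Pow(Add(1, Add(6, Mul(Rational(-1, 5), Add(1, Mul(-1, 1))))), 2) = Pow(Add(1, Add(6, Mul(Rational(-1, 5), Add(1, -1)))), 2) = Pow(Add(1, Add(6, Mul(Rational(-1, 5), 0))), 2) = Pow(Add(1, Add(6, 0)), 2) = Pow(Add(1, 6), 2) = Pow(7, 2) = 49)
Function('r')(K, H) = 49
Pow(Add(1299, Function('r')(Mul(40, Pow(Function('O')(2), -1)), 5)), Rational(1, 2)) = Pow(Add(1299, 49), Rational(1, 2)) = Pow(1348, Rational(1, 2)) = Mul(2, Pow(337, Rational(1, 2)))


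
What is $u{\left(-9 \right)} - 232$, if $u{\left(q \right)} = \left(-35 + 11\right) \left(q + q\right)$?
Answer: $200$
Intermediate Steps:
$u{\left(q \right)} = - 48 q$ ($u{\left(q \right)} = - 24 \cdot 2 q = - 48 q$)
$u{\left(-9 \right)} - 232 = \left(-48\right) \left(-9\right) - 232 = 432 - 232 = 200$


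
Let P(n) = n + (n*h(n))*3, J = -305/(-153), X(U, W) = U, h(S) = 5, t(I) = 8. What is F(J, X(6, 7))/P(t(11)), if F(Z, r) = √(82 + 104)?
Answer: √186/128 ≈ 0.10655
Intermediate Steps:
J = 305/153 (J = -305*(-1/153) = 305/153 ≈ 1.9935)
P(n) = 16*n (P(n) = n + (n*5)*3 = n + (5*n)*3 = n + 15*n = 16*n)
F(Z, r) = √186
F(J, X(6, 7))/P(t(11)) = √186/((16*8)) = √186/128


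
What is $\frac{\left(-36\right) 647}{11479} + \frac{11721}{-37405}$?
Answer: $- \frac{1005782619}{429371995} \approx -2.3424$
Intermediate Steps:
$\frac{\left(-36\right) 647}{11479} + \frac{11721}{-37405} = \left(-23292\right) \frac{1}{11479} + 11721 \left(- \frac{1}{37405}\right) = - \frac{23292}{11479} - \frac{11721}{37405} = - \frac{1005782619}{429371995}$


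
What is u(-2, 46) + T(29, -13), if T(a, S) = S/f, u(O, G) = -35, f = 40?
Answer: -1413/40 ≈ -35.325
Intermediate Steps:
T(a, S) = S/40
u(-2, 46) + T(29, -13) = -35 + (1/40)*(-13) = -35 - 13/40 = -1413/40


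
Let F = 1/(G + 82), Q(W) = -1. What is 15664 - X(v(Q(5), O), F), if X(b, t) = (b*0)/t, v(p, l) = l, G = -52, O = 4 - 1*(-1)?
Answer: 15664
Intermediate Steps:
O = 5 (O = 4 + 1 = 5)
F = 1/30 (F = 1/(-52 + 82) = 1/30 ≈ 0.033333)
X(b, t) = 0 (X(b, t) = 0/t = 0)
15664 - X(v(Q(5), O), F) = 15664 - 1*0 = 15664 + 0 = 15664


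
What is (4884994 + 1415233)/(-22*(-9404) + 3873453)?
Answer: 6300227/4080341 ≈ 1.5440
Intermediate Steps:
(4884994 + 1415233)/(-22*(-9404) + 3873453) = 6300227/(206888 + 3873453) = 6300227/4080341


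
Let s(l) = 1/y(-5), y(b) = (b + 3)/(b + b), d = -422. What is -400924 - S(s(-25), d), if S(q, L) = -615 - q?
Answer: -400304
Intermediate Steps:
y(b) = (3 + b)/(2*b) (y(b) = (3 + b)/((2*b)) = (3 + b)*(1/(2*b)) = (3 + b)/(2*b))
s(l) = 5 (s(l) = 1/((½)*(3 - 5)/(-5)) = 1/((½)*(-⅕)*(-2)) = 1/(⅕) = 5)
-400924 - S(s(-25), d) = -400924 - (-615 - 1*5) = -400924 - (-615 - 5) = -400924 - 1*(-620) = -400924 + 620 = -400304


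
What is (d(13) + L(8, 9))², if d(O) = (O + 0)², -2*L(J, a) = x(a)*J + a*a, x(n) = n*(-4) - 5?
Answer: 342225/4 ≈ 85556.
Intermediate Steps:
x(n) = -5 - 4*n (x(n) = -4*n - 5 = -5 - 4*n)
L(J, a) = -a²/2 - J*(-5 - 4*a)/2 (L(J, a) = -((-5 - 4*a)*J + a*a)/2 = -(J*(-5 - 4*a) + a²)/2 = -(a² + J*(-5 - 4*a))/2 = -a²/2 - J*(-5 - 4*a)/2)
d(O) = O²
(d(13) + L(8, 9))² = (13² + (-½*9² + (½)*8*(5 + 4*9)))² = (169 + (-½*81 + (½)*8*(5 + 36)))² = (169 + (-81/2 + (½)*8*41))² = (169 + (-81/2 + 164))² = (169 + 247/2)² = (585/2)² = 342225/4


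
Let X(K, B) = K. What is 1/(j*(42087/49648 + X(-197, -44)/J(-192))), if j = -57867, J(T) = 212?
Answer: 2631344/12415538451 ≈ 0.00021194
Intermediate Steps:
1/(j*(42087/49648 + X(-197, -44)/J(-192))) = 1/((-57867)*(42087/49648 - 197/212)) = -1/(57867*(42087*(1/49648) - 197*1/212)) = -1/(57867*(42087/49648 - 197/212)) = -1/(57867*(-214553/2631344)) = -1/57867*(-2631344/214553) = 2631344/12415538451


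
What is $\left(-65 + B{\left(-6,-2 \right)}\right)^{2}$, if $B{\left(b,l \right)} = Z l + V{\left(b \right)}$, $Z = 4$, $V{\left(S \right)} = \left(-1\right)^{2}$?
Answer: $5184$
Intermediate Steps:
$V{\left(S \right)} = 1$
$B{\left(b,l \right)} = 1 + 4 l$ ($B{\left(b,l \right)} = 4 l + 1 = 1 + 4 l$)
$\left(-65 + B{\left(-6,-2 \right)}\right)^{2} = \left(-65 + \left(1 + 4 \left(-2\right)\right)\right)^{2} = \left(-65 + \left(1 - 8\right)\right)^{2} = \left(-65 - 7\right)^{2} = \left(-72\right)^{2} = 5184$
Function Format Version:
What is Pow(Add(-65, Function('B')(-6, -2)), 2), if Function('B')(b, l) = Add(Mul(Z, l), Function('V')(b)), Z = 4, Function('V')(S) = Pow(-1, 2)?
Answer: 5184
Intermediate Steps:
Function('V')(S) = 1
Function('B')(b, l) = Add(1, Mul(4, l)) (Function('B')(b, l) = Add(Mul(4, l), 1) = Add(1, Mul(4, l)))
Pow(Add(-65, Function('B')(-6, -2)), 2) = Pow(Add(-65, Add(1, Mul(4, -2))), 2) = Pow(Add(-65, Add(1, -8)), 2) = Pow(Add(-65, -7), 2) = Pow(-72, 2) = 5184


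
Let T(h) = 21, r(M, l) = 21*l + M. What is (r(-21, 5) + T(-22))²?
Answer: 11025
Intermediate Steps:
r(M, l) = M + 21*l
(r(-21, 5) + T(-22))² = ((-21 + 21*5) + 21)² = ((-21 + 105) + 21)² = (84 + 21)² = 105² = 11025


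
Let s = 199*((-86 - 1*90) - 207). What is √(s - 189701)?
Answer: I*√265918 ≈ 515.67*I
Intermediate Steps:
s = -76217 (s = 199*((-86 - 90) - 207) = 199*(-176 - 207) = 199*(-383) = -76217)
√(s - 189701) = √(-76217 - 189701) = √(-265918) = I*√265918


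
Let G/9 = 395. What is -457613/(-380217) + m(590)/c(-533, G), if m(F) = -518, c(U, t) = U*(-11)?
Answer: 2486032613/2229212271 ≈ 1.1152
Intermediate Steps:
G = 3555 (G = 9*395 = 3555)
c(U, t) = -11*U
-457613/(-380217) + m(590)/c(-533, G) = -457613/(-380217) - 518/((-11*(-533))) = -457613*(-1/380217) - 518/5863 = 457613/380217 - 518*1/5863 = 457613/380217 - 518/5863 = 2486032613/2229212271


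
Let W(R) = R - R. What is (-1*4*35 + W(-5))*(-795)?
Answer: 111300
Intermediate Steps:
W(R) = 0
(-1*4*35 + W(-5))*(-795) = (-1*4*35 + 0)*(-795) = (-4*35 + 0)*(-795) = (-140 + 0)*(-795) = -140*(-795) = 111300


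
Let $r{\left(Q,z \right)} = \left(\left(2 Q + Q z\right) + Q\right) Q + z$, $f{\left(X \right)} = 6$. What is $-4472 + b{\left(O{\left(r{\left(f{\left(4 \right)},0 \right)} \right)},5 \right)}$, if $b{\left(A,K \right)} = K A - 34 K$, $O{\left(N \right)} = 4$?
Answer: $-4622$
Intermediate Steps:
$r{\left(Q,z \right)} = z + Q \left(3 Q + Q z\right)$ ($r{\left(Q,z \right)} = \left(3 Q + Q z\right) Q + z = Q \left(3 Q + Q z\right) + z = z + Q \left(3 Q + Q z\right)$)
$b{\left(A,K \right)} = - 34 K + A K$ ($b{\left(A,K \right)} = A K - 34 K = - 34 K + A K$)
$-4472 + b{\left(O{\left(r{\left(f{\left(4 \right)},0 \right)} \right)},5 \right)} = -4472 + 5 \left(-34 + 4\right) = -4472 + 5 \left(-30\right) = -4472 - 150 = -4622$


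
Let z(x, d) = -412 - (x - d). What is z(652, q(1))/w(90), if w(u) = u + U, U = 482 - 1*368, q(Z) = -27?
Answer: -1091/204 ≈ -5.3480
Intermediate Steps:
U = 114 (U = 482 - 368 = 114)
z(x, d) = -412 + d - x (z(x, d) = -412 + (d - x) = -412 + d - x)
w(u) = 114 + u (w(u) = u + 114 = 114 + u)
z(652, q(1))/w(90) = (-412 - 27 - 1*652)/(114 + 90) = (-412 - 27 - 652)/204 = -1091*1/204 = -1091/204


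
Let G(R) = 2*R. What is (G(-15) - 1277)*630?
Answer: -823410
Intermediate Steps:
(G(-15) - 1277)*630 = (2*(-15) - 1277)*630 = (-30 - 1277)*630 = -1307*630 = -823410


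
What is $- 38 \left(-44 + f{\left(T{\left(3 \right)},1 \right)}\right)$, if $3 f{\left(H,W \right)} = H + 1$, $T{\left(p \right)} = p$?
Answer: $\frac{4864}{3} \approx 1621.3$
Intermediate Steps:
$f{\left(H,W \right)} = \frac{1}{3} + \frac{H}{3}$ ($f{\left(H,W \right)} = \frac{H + 1}{3} = \frac{1 + H}{3} = \frac{1}{3} + \frac{H}{3}$)
$- 38 \left(-44 + f{\left(T{\left(3 \right)},1 \right)}\right) = - 38 \left(-44 + \left(\frac{1}{3} + \frac{1}{3} \cdot 3\right)\right) = - 38 \left(-44 + \left(\frac{1}{3} + 1\right)\right) = - 38 \left(-44 + \frac{4}{3}\right) = \left(-38\right) \left(- \frac{128}{3}\right) = \frac{4864}{3}$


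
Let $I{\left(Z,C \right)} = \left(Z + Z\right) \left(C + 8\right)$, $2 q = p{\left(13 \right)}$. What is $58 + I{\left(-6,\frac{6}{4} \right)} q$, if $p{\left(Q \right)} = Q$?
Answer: $-683$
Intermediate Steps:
$q = \frac{13}{2}$ ($q = \frac{1}{2} \cdot 13 = \frac{13}{2} \approx 6.5$)
$I{\left(Z,C \right)} = 2 Z \left(8 + C\right)$
$58 + I{\left(-6,\frac{6}{4} \right)} q = 58 + 2 \left(-6\right) \left(8 + \frac{6}{4}\right) \frac{13}{2} = 58 + 2 \left(-6\right) \left(8 + 6 \cdot \frac{1}{4}\right) \frac{13}{2} = 58 + 2 \left(-6\right) \left(8 + \frac{3}{2}\right) \frac{13}{2} = 58 + 2 \left(-6\right) \frac{19}{2} \cdot \frac{13}{2} = 58 - 741 = -683$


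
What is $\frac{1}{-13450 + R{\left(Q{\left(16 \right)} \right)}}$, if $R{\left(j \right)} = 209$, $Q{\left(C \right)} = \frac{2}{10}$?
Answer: $- \frac{1}{13241} \approx -7.5523 \cdot 10^{-5}$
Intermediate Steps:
$Q{\left(C \right)} = \frac{1}{5}$ ($Q{\left(C \right)} = 2 \cdot \frac{1}{10} = \frac{1}{5}$)
$\frac{1}{-13450 + R{\left(Q{\left(16 \right)} \right)}} = \frac{1}{-13450 + 209} = \frac{1}{-13241} = - \frac{1}{13241}$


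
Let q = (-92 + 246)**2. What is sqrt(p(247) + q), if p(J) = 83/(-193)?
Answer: sqrt(883381265)/193 ≈ 154.00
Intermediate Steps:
p(J) = -83/193 (p(J) = 83*(-1/193) = -83/193)
q = 23716 (q = 154**2 = 23716)
sqrt(p(247) + q) = sqrt(-83/193 + 23716) = sqrt(4577105/193) = sqrt(883381265)/193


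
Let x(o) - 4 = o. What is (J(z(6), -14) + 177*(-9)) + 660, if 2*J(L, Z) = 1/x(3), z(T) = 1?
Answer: -13061/14 ≈ -932.93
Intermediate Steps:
x(o) = 4 + o
J(L, Z) = 1/14 (J(L, Z) = 1/(2*(4 + 3)) = (1/2)/7 = (1/2)*(1/7) = 1/14)
(J(z(6), -14) + 177*(-9)) + 660 = (1/14 + 177*(-9)) + 660 = (1/14 - 1593) + 660 = -22301/14 + 660 = -13061/14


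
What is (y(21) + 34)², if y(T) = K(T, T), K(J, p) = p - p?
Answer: 1156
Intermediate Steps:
K(J, p) = 0
y(T) = 0
(y(21) + 34)² = (0 + 34)² = 34² = 1156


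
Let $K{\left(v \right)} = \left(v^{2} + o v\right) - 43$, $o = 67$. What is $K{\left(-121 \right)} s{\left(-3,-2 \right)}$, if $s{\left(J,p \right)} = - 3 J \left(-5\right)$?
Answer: $-292095$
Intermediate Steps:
$s{\left(J,p \right)} = 15 J$
$K{\left(v \right)} = -43 + v^{2} + 67 v$ ($K{\left(v \right)} = \left(v^{2} + 67 v\right) - 43 = -43 + v^{2} + 67 v$)
$K{\left(-121 \right)} s{\left(-3,-2 \right)} = \left(-43 + \left(-121\right)^{2} + 67 \left(-121\right)\right) 15 \left(-3\right) = \left(-43 + 14641 - 8107\right) \left(-45\right) = 6491 \left(-45\right) = -292095$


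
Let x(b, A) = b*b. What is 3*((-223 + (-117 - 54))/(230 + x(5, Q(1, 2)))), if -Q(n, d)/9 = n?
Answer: -394/85 ≈ -4.6353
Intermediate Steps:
Q(n, d) = -9*n
x(b, A) = b²
3*((-223 + (-117 - 54))/(230 + x(5, Q(1, 2)))) = 3*((-223 + (-117 - 54))/(230 + 5²)) = 3*((-223 - 171)/(230 + 25)) = 3*(-394/255) = -394/85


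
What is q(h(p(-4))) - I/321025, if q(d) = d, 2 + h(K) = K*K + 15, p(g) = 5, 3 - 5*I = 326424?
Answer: 61321171/1605125 ≈ 38.203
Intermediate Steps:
I = -326421/5 (I = ⅗ - ⅕*326424 = ⅗ - 326424/5 = -326421/5 ≈ -65284.)
h(K) = 13 + K² (h(K) = -2 + (K*K + 15) = -2 + (K² + 15) = -2 + (15 + K²) = 13 + K²)
q(h(p(-4))) - I/321025 = (13 + 5²) - (-326421)/(5*321025) = (13 + 25) - (-326421)/(5*321025) = 38 - 1*(-326421/1605125) = 38 + 326421/1605125 = 61321171/1605125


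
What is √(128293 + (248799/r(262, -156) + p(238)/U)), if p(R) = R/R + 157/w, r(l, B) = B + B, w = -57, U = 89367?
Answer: √993947242420233647806/88294596 ≈ 357.07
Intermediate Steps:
r(l, B) = 2*B
p(R) = -100/57 (p(R) = R/R + 157/(-57) = 1 + 157*(-1/57) = 1 - 157/57 = -100/57)
√(128293 + (248799/r(262, -156) + p(238)/U)) = √(128293 + (248799/((2*(-156))) - 100/57/89367)) = √(128293 + (248799/(-312) - 100/57*1/89367)) = √(128293 + (248799*(-1/312) - 100/5093919)) = √(128293 + (-82933/104 - 100/5093919)) = √(128293 - 422453994827/529767576) = √(67543017632941/529767576) = √993947242420233647806/88294596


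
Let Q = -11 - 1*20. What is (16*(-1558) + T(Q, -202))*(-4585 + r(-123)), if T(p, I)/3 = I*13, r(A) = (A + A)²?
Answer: -1834872386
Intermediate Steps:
Q = -31 (Q = -11 - 20 = -31)
r(A) = 4*A² (r(A) = (2*A)² = 4*A²)
T(p, I) = 39*I (T(p, I) = 3*(I*13) = 3*(13*I) = 39*I)
(16*(-1558) + T(Q, -202))*(-4585 + r(-123)) = (16*(-1558) + 39*(-202))*(-4585 + 4*(-123)²) = (-24928 - 7878)*(-4585 + 4*15129) = -32806*(-4585 + 60516) = -32806*55931 = -1834872386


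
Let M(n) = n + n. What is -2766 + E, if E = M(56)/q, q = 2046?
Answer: -2829562/1023 ≈ -2765.9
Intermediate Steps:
M(n) = 2*n
E = 56/1023 (E = (2*56)/2046 = 112*(1/2046) = 56/1023 ≈ 0.054741)
-2766 + E = -2766 + 56/1023 = -2829562/1023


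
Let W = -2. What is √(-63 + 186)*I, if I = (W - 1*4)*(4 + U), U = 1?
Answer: -30*√123 ≈ -332.72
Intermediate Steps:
I = -30 (I = (-2 - 1*4)*(4 + 1) = (-2 - 4)*5 = -6*5 = -30)
√(-63 + 186)*I = √(-63 + 186)*(-30) = √123*(-30) = -30*√123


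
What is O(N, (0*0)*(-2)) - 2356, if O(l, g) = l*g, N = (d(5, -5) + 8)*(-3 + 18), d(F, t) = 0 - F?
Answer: -2356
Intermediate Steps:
d(F, t) = -F
N = 45 (N = (-1*5 + 8)*(-3 + 18) = (-5 + 8)*15 = 3*15 = 45)
O(l, g) = g*l
O(N, (0*0)*(-2)) - 2356 = ((0*0)*(-2))*45 - 2356 = (0*(-2))*45 - 2356 = 0*45 - 2356 = 0 - 2356 = -2356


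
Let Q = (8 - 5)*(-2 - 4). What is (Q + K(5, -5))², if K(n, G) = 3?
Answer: 225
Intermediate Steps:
Q = -18 (Q = 3*(-6) = -18)
(Q + K(5, -5))² = (-18 + 3)² = (-15)² = 225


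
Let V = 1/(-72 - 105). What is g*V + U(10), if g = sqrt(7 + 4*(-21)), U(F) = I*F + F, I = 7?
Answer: 80 - I*sqrt(77)/177 ≈ 80.0 - 0.049576*I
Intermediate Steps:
V = -1/177 (V = 1/(-177) = -1/177 ≈ -0.0056497)
U(F) = 8*F (U(F) = 7*F + F = 8*F)
g = I*sqrt(77) (g = sqrt(7 - 84) = sqrt(-77) = I*sqrt(77) ≈ 8.775*I)
g*V + U(10) = (I*sqrt(77))*(-1/177) + 8*10 = -I*sqrt(77)/177 + 80 = 80 - I*sqrt(77)/177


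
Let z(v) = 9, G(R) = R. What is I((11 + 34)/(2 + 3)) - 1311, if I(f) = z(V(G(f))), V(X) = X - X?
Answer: -1302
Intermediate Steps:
V(X) = 0
I(f) = 9
I((11 + 34)/(2 + 3)) - 1311 = 9 - 1311 = -1302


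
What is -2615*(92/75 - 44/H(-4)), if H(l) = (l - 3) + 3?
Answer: -479591/15 ≈ -31973.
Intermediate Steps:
H(l) = l (H(l) = (-3 + l) + 3 = l)
-2615*(92/75 - 44/H(-4)) = -2615*(92/75 - 44/(-4)) = -2615*(92*(1/75) - 44*(-¼)) = -2615*(92/75 + 11) = -2615*917/75 = -479591/15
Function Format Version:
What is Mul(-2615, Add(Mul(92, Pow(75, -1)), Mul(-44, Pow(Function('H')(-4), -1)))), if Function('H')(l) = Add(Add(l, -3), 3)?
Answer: Rational(-479591, 15) ≈ -31973.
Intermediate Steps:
Function('H')(l) = l (Function('H')(l) = Add(Add(-3, l), 3) = l)
Mul(-2615, Add(Mul(92, Pow(75, -1)), Mul(-44, Pow(Function('H')(-4), -1)))) = Mul(-2615, Add(Mul(92, Pow(75, -1)), Mul(-44, Pow(-4, -1)))) = Mul(-2615, Add(Mul(92, Rational(1, 75)), Mul(-44, Rational(-1, 4)))) = Mul(-2615, Add(Rational(92, 75), 11)) = Mul(-2615, Rational(917, 75)) = Rational(-479591, 15)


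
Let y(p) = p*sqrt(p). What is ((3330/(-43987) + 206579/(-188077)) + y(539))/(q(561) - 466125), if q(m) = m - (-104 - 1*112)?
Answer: 9713086883/3849797478698652 - 3773*sqrt(11)/465348 ≈ -0.026888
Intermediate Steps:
q(m) = 216 + m (q(m) = m - (-104 - 112) = m - 1*(-216) = m + 216 = 216 + m)
y(p) = p**(3/2)
((3330/(-43987) + 206579/(-188077)) + y(539))/(q(561) - 466125) = ((3330/(-43987) + 206579/(-188077)) + 539**(3/2))/((216 + 561) - 466125) = ((3330*(-1/43987) + 206579*(-1/188077)) + 3773*sqrt(11))/(777 - 466125) = ((-3330/43987 - 206579/188077) + 3773*sqrt(11))/(-465348) = (-9713086883/8272942999 + 3773*sqrt(11))*(-1/465348) = 9713086883/3849797478698652 - 3773*sqrt(11)/465348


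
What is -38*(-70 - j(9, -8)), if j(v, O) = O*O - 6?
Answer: 4864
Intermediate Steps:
j(v, O) = -6 + O² (j(v, O) = O² - 6 = -6 + O²)
-38*(-70 - j(9, -8)) = -38*(-70 - (-6 + (-8)²)) = -38*(-70 - (-6 + 64)) = -38*(-70 - 1*58) = -38*(-70 - 58) = -38*(-128) = 4864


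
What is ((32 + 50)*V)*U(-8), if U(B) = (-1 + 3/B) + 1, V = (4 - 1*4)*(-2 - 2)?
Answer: 0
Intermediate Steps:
V = 0 (V = (4 - 4)*(-4) = 0*(-4) = 0)
U(B) = 3/B
((32 + 50)*V)*U(-8) = ((32 + 50)*0)*(3/(-8)) = (82*0)*(3*(-⅛)) = 0*(-3/8) = 0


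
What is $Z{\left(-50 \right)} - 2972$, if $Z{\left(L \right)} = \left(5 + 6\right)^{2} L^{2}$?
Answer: $299528$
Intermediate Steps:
$Z{\left(L \right)} = 121 L^{2}$ ($Z{\left(L \right)} = 11^{2} L^{2} = 121 L^{2}$)
$Z{\left(-50 \right)} - 2972 = 121 \left(-50\right)^{2} - 2972 = 121 \cdot 2500 - 2972 = 302500 - 2972 = 299528$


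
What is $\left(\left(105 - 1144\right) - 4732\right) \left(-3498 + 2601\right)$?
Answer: $5176587$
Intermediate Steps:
$\left(\left(105 - 1144\right) - 4732\right) \left(-3498 + 2601\right) = \left(-1039 - 4732\right) \left(-897\right) = \left(-5771\right) \left(-897\right) = 5176587$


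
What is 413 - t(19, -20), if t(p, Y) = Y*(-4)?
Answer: 333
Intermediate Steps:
t(p, Y) = -4*Y
413 - t(19, -20) = 413 - (-4)*(-20) = 413 - 1*80 = 413 - 80 = 333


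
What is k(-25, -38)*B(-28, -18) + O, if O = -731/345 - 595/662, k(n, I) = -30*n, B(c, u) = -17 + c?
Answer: -7708851697/228390 ≈ -33753.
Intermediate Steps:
O = -689197/228390 (O = -731*1/345 - 595*1/662 = -731/345 - 595/662 = -689197/228390 ≈ -3.0176)
k(-25, -38)*B(-28, -18) + O = (-30*(-25))*(-17 - 28) - 689197/228390 = 750*(-45) - 689197/228390 = -33750 - 689197/228390 = -7708851697/228390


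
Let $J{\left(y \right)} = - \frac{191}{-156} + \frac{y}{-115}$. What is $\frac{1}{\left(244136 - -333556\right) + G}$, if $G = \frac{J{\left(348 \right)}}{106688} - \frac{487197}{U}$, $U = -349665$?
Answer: $\frac{44616851185920}{25774860160318964243} \approx 1.731 \cdot 10^{-6}$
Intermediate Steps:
$J{\left(y \right)} = \frac{191}{156} - \frac{y}{115}$ ($J{\left(y \right)} = \left(-191\right) \left(- \frac{1}{156}\right) + y \left(- \frac{1}{115}\right) = \frac{191}{156} - \frac{y}{115}$)
$G = \frac{62165022467603}{44616851185920}$ ($G = \frac{\frac{191}{156} - \frac{348}{115}}{106688} - \frac{487197}{-349665} = \left(\frac{191}{156} - \frac{348}{115}\right) \frac{1}{106688} - - \frac{162399}{116555} = \left(- \frac{32323}{17940}\right) \frac{1}{106688} + \frac{162399}{116555} = - \frac{32323}{1913982720} + \frac{162399}{116555} = \frac{62165022467603}{44616851185920} \approx 1.3933$)
$\frac{1}{\left(244136 - -333556\right) + G} = \frac{1}{\left(244136 - -333556\right) + \frac{62165022467603}{44616851185920}} = \frac{1}{\left(244136 + 333556\right) + \frac{62165022467603}{44616851185920}} = \frac{1}{577692 + \frac{62165022467603}{44616851185920}} = \frac{1}{\frac{25774860160318964243}{44616851185920}} = \frac{44616851185920}{25774860160318964243}$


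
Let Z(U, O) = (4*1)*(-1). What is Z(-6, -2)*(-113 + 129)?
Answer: -64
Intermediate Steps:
Z(U, O) = -4 (Z(U, O) = 4*(-1) = -4)
Z(-6, -2)*(-113 + 129) = -4*(-113 + 129) = -4*16 = -64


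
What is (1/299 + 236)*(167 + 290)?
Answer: 32248205/299 ≈ 1.0785e+5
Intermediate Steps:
(1/299 + 236)*(167 + 290) = (1/299 + 236)*457 = (70565/299)*457 = 32248205/299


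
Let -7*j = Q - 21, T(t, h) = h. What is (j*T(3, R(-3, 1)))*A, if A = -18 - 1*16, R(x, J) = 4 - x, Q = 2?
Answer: -646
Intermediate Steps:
A = -34 (A = -18 - 16 = -34)
j = 19/7 (j = -(2 - 21)/7 = -1/7*(-19) = 19/7 ≈ 2.7143)
(j*T(3, R(-3, 1)))*A = (19*(4 - 1*(-3))/7)*(-34) = (19*(4 + 3)/7)*(-34) = ((19/7)*7)*(-34) = 19*(-34) = -646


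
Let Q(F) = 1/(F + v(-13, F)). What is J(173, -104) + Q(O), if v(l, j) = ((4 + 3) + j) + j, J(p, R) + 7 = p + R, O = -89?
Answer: 16119/260 ≈ 61.996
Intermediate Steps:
J(p, R) = -7 + R + p (J(p, R) = -7 + (p + R) = -7 + (R + p) = -7 + R + p)
v(l, j) = 7 + 2*j (v(l, j) = (7 + j) + j = 7 + 2*j)
Q(F) = 1/(7 + 3*F) (Q(F) = 1/(F + (7 + 2*F)) = 1/(7 + 3*F))
J(173, -104) + Q(O) = (-7 - 104 + 173) + 1/(7 + 3*(-89)) = 62 + 1/(7 - 267) = 62 + 1/(-260) = 62 - 1/260 = 16119/260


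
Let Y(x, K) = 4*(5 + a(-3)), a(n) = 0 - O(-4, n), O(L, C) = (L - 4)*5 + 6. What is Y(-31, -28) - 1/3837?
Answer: 598571/3837 ≈ 156.00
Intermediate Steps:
O(L, C) = -14 + 5*L (O(L, C) = (-4 + L)*5 + 6 = (-20 + 5*L) + 6 = -14 + 5*L)
a(n) = 34 (a(n) = 0 - (-14 + 5*(-4)) = 0 - (-14 - 20) = 0 - 1*(-34) = 0 + 34 = 34)
Y(x, K) = 156 (Y(x, K) = 4*(5 + 34) = 4*39 = 156)
Y(-31, -28) - 1/3837 = 156 - 1/3837 = 598571/3837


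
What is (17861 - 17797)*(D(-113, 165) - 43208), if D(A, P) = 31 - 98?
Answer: -2769600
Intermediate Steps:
D(A, P) = -67
(17861 - 17797)*(D(-113, 165) - 43208) = (17861 - 17797)*(-67 - 43208) = 64*(-43275) = -2769600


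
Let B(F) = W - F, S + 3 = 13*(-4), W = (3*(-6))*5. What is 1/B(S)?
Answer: -1/35 ≈ -0.028571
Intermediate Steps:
W = -90 (W = -18*5 = -90)
S = -55 (S = -3 + 13*(-4) = -3 - 52 = -55)
B(F) = -90 - F
1/B(S) = 1/(-90 - 1*(-55)) = 1/(-90 + 55) = 1/(-35) = -1/35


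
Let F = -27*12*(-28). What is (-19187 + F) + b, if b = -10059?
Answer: -20174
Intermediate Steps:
F = 9072 (F = -324*(-28) = 9072)
(-19187 + F) + b = (-19187 + 9072) - 10059 = -10115 - 10059 = -20174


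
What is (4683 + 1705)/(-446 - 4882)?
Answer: -1597/1332 ≈ -1.1989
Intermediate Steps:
(4683 + 1705)/(-446 - 4882) = 6388/(-5328) = 6388*(-1/5328) = -1597/1332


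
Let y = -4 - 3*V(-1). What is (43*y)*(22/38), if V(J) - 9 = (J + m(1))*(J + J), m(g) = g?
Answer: -14663/19 ≈ -771.74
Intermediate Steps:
V(J) = 9 + 2*J*(1 + J) (V(J) = 9 + (J + 1)*(J + J) = 9 + (1 + J)*(2*J) = 9 + 2*J*(1 + J))
y = -31 (y = -4 - 3*(9 + 2*(-1) + 2*(-1)²) = -4 - 3*(9 - 2 + 2*1) = -4 - 3*(9 - 2 + 2) = -4 - 3*9 = -4 - 27 = -31)
(43*y)*(22/38) = (43*(-31))*(22/38) = -29326/38 = -1333*11/19 = -14663/19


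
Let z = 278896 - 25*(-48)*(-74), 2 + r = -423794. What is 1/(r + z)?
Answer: -1/233700 ≈ -4.2790e-6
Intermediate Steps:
r = -423796 (r = -2 - 423794 = -423796)
z = 190096 (z = 278896 - (-1200)*(-74) = 278896 - 1*88800 = 278896 - 88800 = 190096)
1/(r + z) = 1/(-423796 + 190096) = 1/(-233700) = -1/233700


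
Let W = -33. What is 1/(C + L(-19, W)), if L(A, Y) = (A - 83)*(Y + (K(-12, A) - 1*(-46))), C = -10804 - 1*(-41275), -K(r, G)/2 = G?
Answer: 1/25269 ≈ 3.9574e-5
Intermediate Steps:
K(r, G) = -2*G
C = 30471 (C = -10804 + 41275 = 30471)
L(A, Y) = (-83 + A)*(46 + Y - 2*A) (L(A, Y) = (A - 83)*(Y + (-2*A - 1*(-46))) = (-83 + A)*(Y + (-2*A + 46)) = (-83 + A)*(Y + (46 - 2*A)) = (-83 + A)*(46 + Y - 2*A))
1/(C + L(-19, W)) = 1/(30471 + (-3818 - 83*(-33) - 2*(-19)**2 + 212*(-19) - 19*(-33))) = 1/(30471 + (-3818 + 2739 - 2*361 - 4028 + 627)) = 1/(30471 + (-3818 + 2739 - 722 - 4028 + 627)) = 1/(30471 - 5202) = 1/25269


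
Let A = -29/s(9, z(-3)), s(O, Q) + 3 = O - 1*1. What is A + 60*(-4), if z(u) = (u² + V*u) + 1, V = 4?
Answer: -1229/5 ≈ -245.80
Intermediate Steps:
z(u) = 1 + u² + 4*u (z(u) = (u² + 4*u) + 1 = 1 + u² + 4*u)
s(O, Q) = -4 + O (s(O, Q) = -3 + (O - 1*1) = -3 + (O - 1) = -3 + (-1 + O) = -4 + O)
A = -29/5 (A = -29/(-4 + 9) = -29/5 ≈ -5.8000)
A + 60*(-4) = -29/5 + 60*(-4) = -29/5 - 240 = -1229/5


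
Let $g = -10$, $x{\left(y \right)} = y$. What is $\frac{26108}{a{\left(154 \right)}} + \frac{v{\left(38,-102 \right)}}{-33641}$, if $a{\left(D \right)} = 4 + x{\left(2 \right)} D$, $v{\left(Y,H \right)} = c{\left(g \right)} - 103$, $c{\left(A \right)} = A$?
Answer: $\frac{219583621}{2623998} \approx 83.683$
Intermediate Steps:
$v{\left(Y,H \right)} = -113$ ($v{\left(Y,H \right)} = -10 - 103 = -113$)
$a{\left(D \right)} = 4 + 2 D$
$\frac{26108}{a{\left(154 \right)}} + \frac{v{\left(38,-102 \right)}}{-33641} = \frac{26108}{4 + 2 \cdot 154} - \frac{113}{-33641} = \frac{26108}{4 + 308} - - \frac{113}{33641} = \frac{26108}{312} + \frac{113}{33641} = 26108 \cdot \frac{1}{312} + \frac{113}{33641} = \frac{6527}{78} + \frac{113}{33641} = \frac{219583621}{2623998}$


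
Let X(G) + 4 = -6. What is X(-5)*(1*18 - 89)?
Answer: 710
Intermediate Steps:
X(G) = -10 (X(G) = -4 - 6 = -10)
X(-5)*(1*18 - 89) = -10*(1*18 - 89) = -10*(18 - 89) = -10*(-71) = 710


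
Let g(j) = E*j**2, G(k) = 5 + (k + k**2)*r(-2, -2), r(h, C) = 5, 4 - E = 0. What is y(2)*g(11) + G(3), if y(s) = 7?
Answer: 3453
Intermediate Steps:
E = 4 (E = 4 - 1*0 = 4 + 0 = 4)
G(k) = 5 + 5*k + 5*k**2 (G(k) = 5 + (k + k**2)*5 = 5 + (5*k + 5*k**2) = 5 + 5*k + 5*k**2)
g(j) = 4*j**2
y(2)*g(11) + G(3) = 7*(4*11**2) + (5 + 5*3 + 5*3**2) = 7*(4*121) + (5 + 15 + 5*9) = 7*484 + (5 + 15 + 45) = 3388 + 65 = 3453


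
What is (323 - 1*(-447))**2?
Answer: 592900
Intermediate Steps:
(323 - 1*(-447))**2 = (323 + 447)**2 = 770**2 = 592900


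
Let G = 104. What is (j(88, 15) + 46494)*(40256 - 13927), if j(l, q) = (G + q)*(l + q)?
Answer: 1546855079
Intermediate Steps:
j(l, q) = (104 + q)*(l + q)
(j(88, 15) + 46494)*(40256 - 13927) = ((15² + 104*88 + 104*15 + 88*15) + 46494)*(40256 - 13927) = ((225 + 9152 + 1560 + 1320) + 46494)*26329 = (12257 + 46494)*26329 = 58751*26329 = 1546855079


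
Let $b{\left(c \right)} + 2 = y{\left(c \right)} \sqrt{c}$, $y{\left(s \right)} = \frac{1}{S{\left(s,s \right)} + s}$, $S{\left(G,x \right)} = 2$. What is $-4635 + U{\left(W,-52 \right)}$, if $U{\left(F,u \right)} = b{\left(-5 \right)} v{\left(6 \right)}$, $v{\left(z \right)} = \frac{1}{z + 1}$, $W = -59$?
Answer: $- \frac{32447}{7} - \frac{i \sqrt{5}}{21} \approx -4635.3 - 0.10648 i$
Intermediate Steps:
$v{\left(z \right)} = \frac{1}{1 + z}$
$y{\left(s \right)} = \frac{1}{2 + s}$
$b{\left(c \right)} = -2 + \frac{\sqrt{c}}{2 + c}$
$U{\left(F,u \right)} = - \frac{2}{7} - \frac{i \sqrt{5}}{21}$ ($U{\left(F,u \right)} = \frac{\frac{1}{2 - 5} \left(-4 + \sqrt{-5} - -10\right)}{1 + 6} = \frac{\frac{1}{-3} \left(-4 + i \sqrt{5} + 10\right)}{7} = - \frac{6 + i \sqrt{5}}{3} \cdot \frac{1}{7} = \left(-2 - \frac{i \sqrt{5}}{3}\right) \frac{1}{7} = - \frac{2}{7} - \frac{i \sqrt{5}}{21}$)
$-4635 + U{\left(W,-52 \right)} = -4635 - \left(\frac{2}{7} + \frac{i \sqrt{5}}{21}\right) = - \frac{32447}{7} - \frac{i \sqrt{5}}{21}$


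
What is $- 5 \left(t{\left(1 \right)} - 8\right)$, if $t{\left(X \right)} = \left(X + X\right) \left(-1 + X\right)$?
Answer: $40$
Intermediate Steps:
$t{\left(X \right)} = 2 X \left(-1 + X\right)$
$- 5 \left(t{\left(1 \right)} - 8\right) = - 5 \left(2 \cdot 1 \left(-1 + 1\right) - 8\right) = - 5 \left(2 \cdot 1 \cdot 0 - 8\right) = - 5 \left(0 - 8\right) = \left(-5\right) \left(-8\right) = 40$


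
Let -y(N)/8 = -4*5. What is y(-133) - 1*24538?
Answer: -24378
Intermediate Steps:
y(N) = 160 (y(N) = -(-32)*5 = -8*(-20) = 160)
y(-133) - 1*24538 = 160 - 1*24538 = 160 - 24538 = -24378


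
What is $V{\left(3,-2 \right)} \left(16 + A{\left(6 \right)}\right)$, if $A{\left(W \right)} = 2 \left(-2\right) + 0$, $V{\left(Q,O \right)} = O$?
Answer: $-24$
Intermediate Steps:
$A{\left(W \right)} = -4$ ($A{\left(W \right)} = -4 + 0 = -4$)
$V{\left(3,-2 \right)} \left(16 + A{\left(6 \right)}\right) = - 2 \left(16 - 4\right) = \left(-2\right) 12 = -24$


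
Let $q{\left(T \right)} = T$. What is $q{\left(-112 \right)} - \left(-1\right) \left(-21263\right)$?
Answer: $-21375$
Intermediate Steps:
$q{\left(-112 \right)} - \left(-1\right) \left(-21263\right) = -112 - \left(-1\right) \left(-21263\right) = -112 - 21263 = -21375$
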